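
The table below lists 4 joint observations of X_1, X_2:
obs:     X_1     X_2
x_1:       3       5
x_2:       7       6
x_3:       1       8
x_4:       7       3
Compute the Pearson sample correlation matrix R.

Step 1 — column means:
  mean(X_1) = (3 + 7 + 1 + 7) / 4 = 18/4 = 4.5
  mean(X_2) = (5 + 6 + 8 + 3) / 4 = 22/4 = 5.5

Step 2 — sample variances and covariances s[i,j] = (1/(n-1)) · Σ_k (x_{k,i} - mean_i) · (x_{k,j} - mean_j), with n-1 = 3:
  s[X_1,X_1] = ((-1.5)·(-1.5) + (2.5)·(2.5) + (-3.5)·(-3.5) + (2.5)·(2.5)) / 3 = 27/3 = 9
  s[X_1,X_2] = ((-1.5)·(-0.5) + (2.5)·(0.5) + (-3.5)·(2.5) + (2.5)·(-2.5)) / 3 = -13/3 = -4.3333
  s[X_2,X_2] = ((-0.5)·(-0.5) + (0.5)·(0.5) + (2.5)·(2.5) + (-2.5)·(-2.5)) / 3 = 13/3 = 4.3333
  Sample standard deviations s_i = √(s[i,i]):
  s(X_1) = √(9) = 3
  s(X_2) = √(4.3333) = 2.0817

Step 3 — r_{ij} = s_{ij} / (s_i · s_j):
  r[X_1,X_1] = 1 (diagonal).
  r[X_1,X_2] = -4.3333 / (3 · 2.0817) = -4.3333 / 6.245 = -0.6939
  r[X_2,X_2] = 1 (diagonal).

R is symmetric with unit diagonal. Assembling:

R = [[1, -0.6939],
 [-0.6939, 1]]


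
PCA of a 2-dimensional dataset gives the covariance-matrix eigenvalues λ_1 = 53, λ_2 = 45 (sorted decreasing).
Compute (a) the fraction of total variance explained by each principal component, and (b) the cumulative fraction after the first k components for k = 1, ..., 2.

Step 1 — total variance = trace(Sigma) = Σ λ_i = 53 + 45 = 98.

Step 2 — fraction explained by component i = λ_i / Σ λ:
  PC1: 53/98 = 0.5408
  PC2: 45/98 = 0.4592

Step 3 — cumulative fraction after k components = (λ_1 + ... + λ_k) / Σ λ:
  k = 1: 53/98 = 0.5408
  k = 2: (53 + 45)/98 = 98/98 = 1

Summary (fraction, with percent):

explained: PC1 0.5408 (54.08%), PC2 0.4592 (45.92%);  cumulative: 0.5408, 1


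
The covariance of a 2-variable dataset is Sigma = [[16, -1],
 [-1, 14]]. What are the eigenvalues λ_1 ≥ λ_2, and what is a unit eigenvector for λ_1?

Step 1 — characteristic polynomial of 2×2 Sigma:
  det(Sigma - λI) = λ² - trace · λ + det = 0.
  trace = 16 + 14 = 30, det = 16·14 - (-1)² = 223.
Step 2 — discriminant:
  Δ = trace² - 4·det = 900 - 892 = 8.
Step 3 — eigenvalues:
  λ = (trace ± √Δ)/2 = (30 ± 2.8284)/2,
  λ_1 = 16.4142,  λ_2 = 13.5858.

Step 4 — unit eigenvector for λ_1: solve (Sigma - λ_1 I)v = 0. First row:
  (16 - 16.4142)·v_x + (-1)·v_y = 0, i.e. (-0.4142)·v_x + (-1)·v_y = 0,
  so v ∝ (b, λ_1 - a) = (-1, 0.4142); multiply by -1 so the first entry is positive: u = (1, -0.4142).
  ||u|| = √((1)² + (-0.4142)²) = √(1.1716) ≈ 1.0824,
  v_1 = u/||u|| ≈ (0.9239, -0.3827) (||v_1|| = 1).

λ_1 = 16.4142,  λ_2 = 13.5858;  v_1 ≈ (0.9239, -0.3827)


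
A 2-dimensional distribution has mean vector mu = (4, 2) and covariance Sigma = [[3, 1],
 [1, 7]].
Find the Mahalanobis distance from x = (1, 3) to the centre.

Step 1 — centre the observation: (x - mu) = (-3, 1).

Step 2 — invert Sigma. det(Sigma) = 3·7 - (1)² = 20.
  Sigma^{-1} = (1/det) · [[d, -b], [-b, a]] = [[0.35, -0.05],
 [-0.05, 0.15]].

Step 3 — form the quadratic (x - mu)^T · Sigma^{-1} · (x - mu):
  Sigma^{-1} · (x - mu) = (-1.1, 0.3).
  (x - mu)^T · [Sigma^{-1} · (x - mu)] = (-3)·(-1.1) + (1)·(0.3) = 3.6.

Step 4 — take square root: d = √(3.6) ≈ 1.8974.

d(x, mu) = √(3.6) ≈ 1.8974


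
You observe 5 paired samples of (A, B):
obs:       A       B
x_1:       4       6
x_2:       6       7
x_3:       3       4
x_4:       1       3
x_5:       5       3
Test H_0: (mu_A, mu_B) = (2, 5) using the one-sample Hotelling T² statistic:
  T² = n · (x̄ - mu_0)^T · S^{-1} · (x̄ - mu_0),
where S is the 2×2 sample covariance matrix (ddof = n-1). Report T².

Step 1 — sample mean vector:
  mean(A) = (4 + 6 + 3 + 1 + 5) / 5 = 19/5 = 3.8
  mean(B) = (6 + 7 + 4 + 3 + 3) / 5 = 23/5 = 4.6
  x̄ = (3.8, 4.6),  deviation x̄ - mu_0 = (3.8, 4.6) - (2, 5) = (1.8, -0.4).

Step 2 — sample covariance matrix, S[i,j] = (1/(n-1)) · Σ_k (x_{k,i} - mean_i) · (x_{k,j} - mean_j), divisor n-1 = 4:
  S[A,A] = ((0.2)·(0.2) + (2.2)·(2.2) + (-0.8)·(-0.8) + (-2.8)·(-2.8) + (1.2)·(1.2)) / 4 = 14.8/4 = 3.7
  S[A,B] = ((0.2)·(1.4) + (2.2)·(2.4) + (-0.8)·(-0.6) + (-2.8)·(-1.6) + (1.2)·(-1.6)) / 4 = 8.6/4 = 2.15
  S[B,B] = ((1.4)·(1.4) + (2.4)·(2.4) + (-0.6)·(-0.6) + (-1.6)·(-1.6) + (-1.6)·(-1.6)) / 4 = 13.2/4 = 3.3
  S = [[3.7, 2.15],
 [2.15, 3.3]].

Step 3 — invert S. det(S) = 3.7·3.3 - (2.15)² = 7.5875.
  S^{-1} = (1/det) · [[d, -b], [-b, a]] = [[0.4349, -0.2834],
 [-0.2834, 0.4876]].

Step 4 — quadratic form (x̄ - mu_0)^T · S^{-1} · (x̄ - mu_0):
  S^{-1} · (x̄ - mu_0) = (0.8962, -0.7051),
  (x̄ - mu_0)^T · [...] = (1.8)·(0.8962) + (-0.4)·(-0.7051) = 1.8952.

Step 5 — scale by n: T² = 5 · 1.8952 = 9.4761.

T² ≈ 9.4761


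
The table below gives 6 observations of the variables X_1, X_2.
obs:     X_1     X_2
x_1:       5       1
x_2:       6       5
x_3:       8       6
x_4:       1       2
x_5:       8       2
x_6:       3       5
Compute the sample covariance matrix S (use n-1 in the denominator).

Step 1 — column means:
  mean(X_1) = (5 + 6 + 8 + 1 + 8 + 3) / 6 = 31/6 = 5.1667
  mean(X_2) = (1 + 5 + 6 + 2 + 2 + 5) / 6 = 21/6 = 3.5

Step 2 — sample covariance S[i,j] = (1/(n-1)) · Σ_k (x_{k,i} - mean_i) · (x_{k,j} - mean_j), with n-1 = 5.
  S[X_1,X_1] = ((-0.1667)·(-0.1667) + (0.8333)·(0.8333) + (2.8333)·(2.8333) + (-4.1667)·(-4.1667) + (2.8333)·(2.8333) + (-2.1667)·(-2.1667)) / 5 = 38.8333/5 = 7.7667
  S[X_1,X_2] = ((-0.1667)·(-2.5) + (0.8333)·(1.5) + (2.8333)·(2.5) + (-4.1667)·(-1.5) + (2.8333)·(-1.5) + (-2.1667)·(1.5)) / 5 = 7.5/5 = 1.5
  S[X_2,X_2] = ((-2.5)·(-2.5) + (1.5)·(1.5) + (2.5)·(2.5) + (-1.5)·(-1.5) + (-1.5)·(-1.5) + (1.5)·(1.5)) / 5 = 21.5/5 = 4.3

S is symmetric (S[j,i] = S[i,j]). Assembling:

S = [[7.7667, 1.5],
 [1.5, 4.3]]


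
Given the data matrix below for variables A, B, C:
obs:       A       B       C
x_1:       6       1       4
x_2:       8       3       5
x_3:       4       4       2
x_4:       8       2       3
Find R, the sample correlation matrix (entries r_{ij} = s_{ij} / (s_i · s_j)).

Step 1 — column means:
  mean(A) = (6 + 8 + 4 + 8) / 4 = 26/4 = 6.5
  mean(B) = (1 + 3 + 4 + 2) / 4 = 10/4 = 2.5
  mean(C) = (4 + 5 + 2 + 3) / 4 = 14/4 = 3.5

Step 2 — sample variances and covariances s[i,j] = (1/(n-1)) · Σ_k (x_{k,i} - mean_i) · (x_{k,j} - mean_j), with n-1 = 3:
  s[A,A] = ((-0.5)·(-0.5) + (1.5)·(1.5) + (-2.5)·(-2.5) + (1.5)·(1.5)) / 3 = 11/3 = 3.6667
  s[A,B] = ((-0.5)·(-1.5) + (1.5)·(0.5) + (-2.5)·(1.5) + (1.5)·(-0.5)) / 3 = -3/3 = -1
  s[A,C] = ((-0.5)·(0.5) + (1.5)·(1.5) + (-2.5)·(-1.5) + (1.5)·(-0.5)) / 3 = 5/3 = 1.6667
  s[B,B] = ((-1.5)·(-1.5) + (0.5)·(0.5) + (1.5)·(1.5) + (-0.5)·(-0.5)) / 3 = 5/3 = 1.6667
  s[B,C] = ((-1.5)·(0.5) + (0.5)·(1.5) + (1.5)·(-1.5) + (-0.5)·(-0.5)) / 3 = -2/3 = -0.6667
  s[C,C] = ((0.5)·(0.5) + (1.5)·(1.5) + (-1.5)·(-1.5) + (-0.5)·(-0.5)) / 3 = 5/3 = 1.6667
  Sample standard deviations s_i = √(s[i,i]):
  s(A) = √(3.6667) = 1.9149
  s(B) = √(1.6667) = 1.291
  s(C) = √(1.6667) = 1.291

Step 3 — r_{ij} = s_{ij} / (s_i · s_j):
  r[A,A] = 1 (diagonal).
  r[A,B] = -1 / (1.9149 · 1.291) = -1 / 2.4721 = -0.4045
  r[A,C] = 1.6667 / (1.9149 · 1.291) = 1.6667 / 2.4721 = 0.6742
  r[B,B] = 1 (diagonal).
  r[B,C] = -0.6667 / (1.291 · 1.291) = -0.6667 / 1.6667 = -0.4
  r[C,C] = 1 (diagonal).

R is symmetric with unit diagonal. Assembling:

R = [[1, -0.4045, 0.6742],
 [-0.4045, 1, -0.4],
 [0.6742, -0.4, 1]]


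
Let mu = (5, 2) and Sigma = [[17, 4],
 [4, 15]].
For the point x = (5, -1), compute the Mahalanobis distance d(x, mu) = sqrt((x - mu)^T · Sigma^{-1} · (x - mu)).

Step 1 — centre the observation: (x - mu) = (0, -3).

Step 2 — invert Sigma. det(Sigma) = 17·15 - (4)² = 239.
  Sigma^{-1} = (1/det) · [[d, -b], [-b, a]] = [[0.0628, -0.0167],
 [-0.0167, 0.0711]].

Step 3 — form the quadratic (x - mu)^T · Sigma^{-1} · (x - mu):
  Sigma^{-1} · (x - mu) = (0.0502, -0.2134).
  (x - mu)^T · [Sigma^{-1} · (x - mu)] = (0)·(0.0502) + (-3)·(-0.2134) = 0.6402.

Step 4 — take square root: d = √(0.6402) ≈ 0.8001.

d(x, mu) = √(0.6402) ≈ 0.8001


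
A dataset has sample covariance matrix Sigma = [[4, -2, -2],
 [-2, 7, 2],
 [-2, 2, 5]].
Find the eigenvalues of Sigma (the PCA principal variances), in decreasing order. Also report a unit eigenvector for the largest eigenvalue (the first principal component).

Step 1 — characteristic polynomial p(λ) = det(λI - Sigma) = λ³ - tr·λ² + c_1·λ - det, where tr = trace, c_1 = sum of the principal 2×2 minors, det = det(Sigma):
  tr = 4 + 7 + 5 = 16,
  c_1 = (4·7 - (-2)²) + (4·5 - (-2)²) + (7·5 - (2)²) = 24 + 16 + 31 = 71,
  det = 4·(7·5 - (2)²) - (-2)·((-2)·5 - (2)·(-2)) + (-2)·((-2)·(2) - 7·(-2)) = 4·(31) - (-2)·(-6) + (-2)·(10) = 92.
  So p(λ) = λ³ - 16λ² + 71λ - 92.
Step 2 — look for an integer root (rational root theorem: any rational root is an integer divisor of 92). Testing λ = 4:
  p(4) = 64 - 256 + 284 - 92 = 0  ✓
  Dividing out (λ - 4): p(λ) = (λ - 4)(λ² - 12λ + 23).
Step 3 — remaining eigenvalues from the quadratic λ² - 12λ + 23 = 0:
  Δ = 12² - 4·23 = 144 - 92 = 52,  λ = (12 ± √52)/2 = (12 ± 7.2111)/2 ≈ 9.6056 or 2.3944.
  Sorted: λ_1 = 9.6056,  λ_2 = 4,  λ_3 = 2.3944  (check: sum = 16 = tr ✓).

Step 4 — unit eigenvector for λ_1 ≈ 9.6056: v spans the null space of (Sigma - λ_1 I), whose rows are
  r_1 = (-5.6056, -2, -2),  r_2 = (-2, -2.6056, 2),  r_3 = (-2, 2, -4.6056).
  v is orthogonal to every row, so take v ∝ r_1 × r_2 = ((-2)·(2) - (-2)·(-2.6056), (-2)·(-2) - (-5.6056)·(2), (-5.6056)·(-2.6056) - (-2)·(-2)) ≈ (-9.2111, 15.2111, 10.6056).
  Rescale (multiply by -1 so the first nonzero entry is positive): u = (9.2111, -15.2111, -10.6056).
  ||u|| = √((9.2111)² + (-15.2111)² + (-10.6056)²) = √(428.6998) ≈ 20.7051,  v_1 = u/||u|| ≈ (0.4449, -0.7347, -0.5122) (||v_1|| = 1).

λ_1 = 9.6056,  λ_2 = 4,  λ_3 = 2.3944;  v_1 ≈ (0.4449, -0.7347, -0.5122)


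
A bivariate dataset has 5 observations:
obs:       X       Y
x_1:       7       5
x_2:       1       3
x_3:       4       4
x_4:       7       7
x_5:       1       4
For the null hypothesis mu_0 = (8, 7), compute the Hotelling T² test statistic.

Step 1 — sample mean vector:
  mean(X) = (7 + 1 + 4 + 7 + 1) / 5 = 20/5 = 4
  mean(Y) = (5 + 3 + 4 + 7 + 4) / 5 = 23/5 = 4.6
  x̄ = (4, 4.6),  deviation x̄ - mu_0 = (4, 4.6) - (8, 7) = (-4, -2.4).

Step 2 — sample covariance matrix, S[i,j] = (1/(n-1)) · Σ_k (x_{k,i} - mean_i) · (x_{k,j} - mean_j), divisor n-1 = 4:
  S[X,X] = ((3)·(3) + (-3)·(-3) + (0)·(0) + (3)·(3) + (-3)·(-3)) / 4 = 36/4 = 9
  S[X,Y] = ((3)·(0.4) + (-3)·(-1.6) + (0)·(-0.6) + (3)·(2.4) + (-3)·(-0.6)) / 4 = 15/4 = 3.75
  S[Y,Y] = ((0.4)·(0.4) + (-1.6)·(-1.6) + (-0.6)·(-0.6) + (2.4)·(2.4) + (-0.6)·(-0.6)) / 4 = 9.2/4 = 2.3
  S = [[9, 3.75],
 [3.75, 2.3]].

Step 3 — invert S. det(S) = 9·2.3 - (3.75)² = 6.6375.
  S^{-1} = (1/det) · [[d, -b], [-b, a]] = [[0.3465, -0.565],
 [-0.565, 1.3559]].

Step 4 — quadratic form (x̄ - mu_0)^T · S^{-1} · (x̄ - mu_0):
  S^{-1} · (x̄ - mu_0) = (-0.0301, -0.9944),
  (x̄ - mu_0)^T · [...] = (-4)·(-0.0301) + (-2.4)·(-0.9944) = 2.507.

Step 5 — scale by n: T² = 5 · 2.507 = 12.5348.

T² ≈ 12.5348


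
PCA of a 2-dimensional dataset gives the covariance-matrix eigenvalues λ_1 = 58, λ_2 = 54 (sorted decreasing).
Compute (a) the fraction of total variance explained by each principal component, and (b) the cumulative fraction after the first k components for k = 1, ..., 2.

Step 1 — total variance = trace(Sigma) = Σ λ_i = 58 + 54 = 112.

Step 2 — fraction explained by component i = λ_i / Σ λ:
  PC1: 58/112 = 0.5179
  PC2: 54/112 = 0.4821

Step 3 — cumulative fraction after k components = (λ_1 + ... + λ_k) / Σ λ:
  k = 1: 58/112 = 0.5179
  k = 2: (58 + 54)/112 = 112/112 = 1

Summary (fraction, with percent):

explained: PC1 0.5179 (51.79%), PC2 0.4821 (48.21%);  cumulative: 0.5179, 1


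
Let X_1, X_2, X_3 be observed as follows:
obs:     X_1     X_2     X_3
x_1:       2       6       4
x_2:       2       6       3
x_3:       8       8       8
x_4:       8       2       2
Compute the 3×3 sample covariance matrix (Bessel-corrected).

Step 1 — column means:
  mean(X_1) = (2 + 2 + 8 + 8) / 4 = 20/4 = 5
  mean(X_2) = (6 + 6 + 8 + 2) / 4 = 22/4 = 5.5
  mean(X_3) = (4 + 3 + 8 + 2) / 4 = 17/4 = 4.25

Step 2 — sample covariance S[i,j] = (1/(n-1)) · Σ_k (x_{k,i} - mean_i) · (x_{k,j} - mean_j), with n-1 = 3.
  S[X_1,X_1] = ((-3)·(-3) + (-3)·(-3) + (3)·(3) + (3)·(3)) / 3 = 36/3 = 12
  S[X_1,X_2] = ((-3)·(0.5) + (-3)·(0.5) + (3)·(2.5) + (3)·(-3.5)) / 3 = -6/3 = -2
  S[X_1,X_3] = ((-3)·(-0.25) + (-3)·(-1.25) + (3)·(3.75) + (3)·(-2.25)) / 3 = 9/3 = 3
  S[X_2,X_2] = ((0.5)·(0.5) + (0.5)·(0.5) + (2.5)·(2.5) + (-3.5)·(-3.5)) / 3 = 19/3 = 6.3333
  S[X_2,X_3] = ((0.5)·(-0.25) + (0.5)·(-1.25) + (2.5)·(3.75) + (-3.5)·(-2.25)) / 3 = 16.5/3 = 5.5
  S[X_3,X_3] = ((-0.25)·(-0.25) + (-1.25)·(-1.25) + (3.75)·(3.75) + (-2.25)·(-2.25)) / 3 = 20.75/3 = 6.9167

S is symmetric (S[j,i] = S[i,j]). Assembling:

S = [[12, -2, 3],
 [-2, 6.3333, 5.5],
 [3, 5.5, 6.9167]]


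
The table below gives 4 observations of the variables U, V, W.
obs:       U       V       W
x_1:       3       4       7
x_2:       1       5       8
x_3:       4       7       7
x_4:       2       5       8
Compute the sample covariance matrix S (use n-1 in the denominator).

Step 1 — column means:
  mean(U) = (3 + 1 + 4 + 2) / 4 = 10/4 = 2.5
  mean(V) = (4 + 5 + 7 + 5) / 4 = 21/4 = 5.25
  mean(W) = (7 + 8 + 7 + 8) / 4 = 30/4 = 7.5

Step 2 — sample covariance S[i,j] = (1/(n-1)) · Σ_k (x_{k,i} - mean_i) · (x_{k,j} - mean_j), with n-1 = 3.
  S[U,U] = ((0.5)·(0.5) + (-1.5)·(-1.5) + (1.5)·(1.5) + (-0.5)·(-0.5)) / 3 = 5/3 = 1.6667
  S[U,V] = ((0.5)·(-1.25) + (-1.5)·(-0.25) + (1.5)·(1.75) + (-0.5)·(-0.25)) / 3 = 2.5/3 = 0.8333
  S[U,W] = ((0.5)·(-0.5) + (-1.5)·(0.5) + (1.5)·(-0.5) + (-0.5)·(0.5)) / 3 = -2/3 = -0.6667
  S[V,V] = ((-1.25)·(-1.25) + (-0.25)·(-0.25) + (1.75)·(1.75) + (-0.25)·(-0.25)) / 3 = 4.75/3 = 1.5833
  S[V,W] = ((-1.25)·(-0.5) + (-0.25)·(0.5) + (1.75)·(-0.5) + (-0.25)·(0.5)) / 3 = -0.5/3 = -0.1667
  S[W,W] = ((-0.5)·(-0.5) + (0.5)·(0.5) + (-0.5)·(-0.5) + (0.5)·(0.5)) / 3 = 1/3 = 0.3333

S is symmetric (S[j,i] = S[i,j]). Assembling:

S = [[1.6667, 0.8333, -0.6667],
 [0.8333, 1.5833, -0.1667],
 [-0.6667, -0.1667, 0.3333]]


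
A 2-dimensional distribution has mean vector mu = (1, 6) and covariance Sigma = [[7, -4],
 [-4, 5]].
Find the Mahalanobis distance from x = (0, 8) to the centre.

Step 1 — centre the observation: (x - mu) = (-1, 2).

Step 2 — invert Sigma. det(Sigma) = 7·5 - (-4)² = 19.
  Sigma^{-1} = (1/det) · [[d, -b], [-b, a]] = [[0.2632, 0.2105],
 [0.2105, 0.3684]].

Step 3 — form the quadratic (x - mu)^T · Sigma^{-1} · (x - mu):
  Sigma^{-1} · (x - mu) = (0.1579, 0.5263).
  (x - mu)^T · [Sigma^{-1} · (x - mu)] = (-1)·(0.1579) + (2)·(0.5263) = 0.8947.

Step 4 — take square root: d = √(0.8947) ≈ 0.9459.

d(x, mu) = √(0.8947) ≈ 0.9459


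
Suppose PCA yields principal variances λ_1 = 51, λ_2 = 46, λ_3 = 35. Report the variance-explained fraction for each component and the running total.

Step 1 — total variance = trace(Sigma) = Σ λ_i = 51 + 46 + 35 = 132.

Step 2 — fraction explained by component i = λ_i / Σ λ:
  PC1: 51/132 = 0.3864
  PC2: 46/132 = 0.3485
  PC3: 35/132 = 0.2652

Step 3 — cumulative fraction after k components = (λ_1 + ... + λ_k) / Σ λ:
  k = 1: 51/132 = 0.3864
  k = 2: (51 + 46)/132 = 97/132 = 0.7348
  k = 3: (51 + 46 + 35)/132 = 132/132 = 1

Summary (fraction, with percent):

explained: PC1 0.3864 (38.64%), PC2 0.3485 (34.85%), PC3 0.2652 (26.52%);  cumulative: 0.3864, 0.7348, 1


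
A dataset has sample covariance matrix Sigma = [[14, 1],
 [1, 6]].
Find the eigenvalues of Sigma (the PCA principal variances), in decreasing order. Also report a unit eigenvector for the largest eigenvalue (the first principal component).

Step 1 — characteristic polynomial of 2×2 Sigma:
  det(Sigma - λI) = λ² - trace · λ + det = 0.
  trace = 14 + 6 = 20, det = 14·6 - (1)² = 83.
Step 2 — discriminant:
  Δ = trace² - 4·det = 400 - 332 = 68.
Step 3 — eigenvalues:
  λ = (trace ± √Δ)/2 = (20 ± 8.2462)/2,
  λ_1 = 14.1231,  λ_2 = 5.8769.

Step 4 — unit eigenvector for λ_1: solve (Sigma - λ_1 I)v = 0. First row:
  (14 - 14.1231)·v_x + (1)·v_y = 0, i.e. (-0.1231)·v_x + (1)·v_y = 0,
  so v ∝ (b, λ_1 - a) = (1, 0.1231) = u.
  ||u|| = √((1)² + (0.1231)²) = √(1.0152) ≈ 1.0075,
  v_1 = u/||u|| ≈ (0.9925, 0.1222) (||v_1|| = 1).

λ_1 = 14.1231,  λ_2 = 5.8769;  v_1 ≈ (0.9925, 0.1222)


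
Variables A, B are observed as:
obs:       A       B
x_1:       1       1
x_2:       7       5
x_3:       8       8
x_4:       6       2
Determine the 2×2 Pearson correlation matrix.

Step 1 — column means:
  mean(A) = (1 + 7 + 8 + 6) / 4 = 22/4 = 5.5
  mean(B) = (1 + 5 + 8 + 2) / 4 = 16/4 = 4

Step 2 — sample variances and covariances s[i,j] = (1/(n-1)) · Σ_k (x_{k,i} - mean_i) · (x_{k,j} - mean_j), with n-1 = 3:
  s[A,A] = ((-4.5)·(-4.5) + (1.5)·(1.5) + (2.5)·(2.5) + (0.5)·(0.5)) / 3 = 29/3 = 9.6667
  s[A,B] = ((-4.5)·(-3) + (1.5)·(1) + (2.5)·(4) + (0.5)·(-2)) / 3 = 24/3 = 8
  s[B,B] = ((-3)·(-3) + (1)·(1) + (4)·(4) + (-2)·(-2)) / 3 = 30/3 = 10
  Sample standard deviations s_i = √(s[i,i]):
  s(A) = √(9.6667) = 3.1091
  s(B) = √(10) = 3.1623

Step 3 — r_{ij} = s_{ij} / (s_i · s_j):
  r[A,A] = 1 (diagonal).
  r[A,B] = 8 / (3.1091 · 3.1623) = 8 / 9.8319 = 0.8137
  r[B,B] = 1 (diagonal).

R is symmetric with unit diagonal. Assembling:

R = [[1, 0.8137],
 [0.8137, 1]]


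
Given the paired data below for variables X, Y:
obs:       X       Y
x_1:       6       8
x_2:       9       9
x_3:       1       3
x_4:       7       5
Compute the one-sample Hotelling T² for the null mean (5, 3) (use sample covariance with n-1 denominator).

Step 1 — sample mean vector:
  mean(X) = (6 + 9 + 1 + 7) / 4 = 23/4 = 5.75
  mean(Y) = (8 + 9 + 3 + 5) / 4 = 25/4 = 6.25
  x̄ = (5.75, 6.25),  deviation x̄ - mu_0 = (5.75, 6.25) - (5, 3) = (0.75, 3.25).

Step 2 — sample covariance matrix, S[i,j] = (1/(n-1)) · Σ_k (x_{k,i} - mean_i) · (x_{k,j} - mean_j), divisor n-1 = 3:
  S[X,X] = ((0.25)·(0.25) + (3.25)·(3.25) + (-4.75)·(-4.75) + (1.25)·(1.25)) / 3 = 34.75/3 = 11.5833
  S[X,Y] = ((0.25)·(1.75) + (3.25)·(2.75) + (-4.75)·(-3.25) + (1.25)·(-1.25)) / 3 = 23.25/3 = 7.75
  S[Y,Y] = ((1.75)·(1.75) + (2.75)·(2.75) + (-3.25)·(-3.25) + (-1.25)·(-1.25)) / 3 = 22.75/3 = 7.5833
  S = [[11.5833, 7.75],
 [7.75, 7.5833]].

Step 3 — invert S. det(S) = 11.5833·7.5833 - (7.75)² = 27.7778.
  S^{-1} = (1/det) · [[d, -b], [-b, a]] = [[0.273, -0.279],
 [-0.279, 0.417]].

Step 4 — quadratic form (x̄ - mu_0)^T · S^{-1} · (x̄ - mu_0):
  S^{-1} · (x̄ - mu_0) = (-0.702, 1.146),
  (x̄ - mu_0)^T · [...] = (0.75)·(-0.702) + (3.25)·(1.146) = 3.198.

Step 5 — scale by n: T² = 4 · 3.198 = 12.792.

T² ≈ 12.792


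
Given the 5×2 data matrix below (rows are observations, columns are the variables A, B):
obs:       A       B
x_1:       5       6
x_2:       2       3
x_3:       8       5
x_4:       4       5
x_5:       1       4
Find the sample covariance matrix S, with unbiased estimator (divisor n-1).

Step 1 — column means:
  mean(A) = (5 + 2 + 8 + 4 + 1) / 5 = 20/5 = 4
  mean(B) = (6 + 3 + 5 + 5 + 4) / 5 = 23/5 = 4.6

Step 2 — sample covariance S[i,j] = (1/(n-1)) · Σ_k (x_{k,i} - mean_i) · (x_{k,j} - mean_j), with n-1 = 4.
  S[A,A] = ((1)·(1) + (-2)·(-2) + (4)·(4) + (0)·(0) + (-3)·(-3)) / 4 = 30/4 = 7.5
  S[A,B] = ((1)·(1.4) + (-2)·(-1.6) + (4)·(0.4) + (0)·(0.4) + (-3)·(-0.6)) / 4 = 8/4 = 2
  S[B,B] = ((1.4)·(1.4) + (-1.6)·(-1.6) + (0.4)·(0.4) + (0.4)·(0.4) + (-0.6)·(-0.6)) / 4 = 5.2/4 = 1.3

S is symmetric (S[j,i] = S[i,j]). Assembling:

S = [[7.5, 2],
 [2, 1.3]]


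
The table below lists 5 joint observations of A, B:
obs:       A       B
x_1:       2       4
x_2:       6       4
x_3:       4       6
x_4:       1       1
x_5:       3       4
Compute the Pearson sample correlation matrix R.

Step 1 — column means:
  mean(A) = (2 + 6 + 4 + 1 + 3) / 5 = 16/5 = 3.2
  mean(B) = (4 + 4 + 6 + 1 + 4) / 5 = 19/5 = 3.8

Step 2 — sample variances and covariances s[i,j] = (1/(n-1)) · Σ_k (x_{k,i} - mean_i) · (x_{k,j} - mean_j), with n-1 = 4:
  s[A,A] = ((-1.2)·(-1.2) + (2.8)·(2.8) + (0.8)·(0.8) + (-2.2)·(-2.2) + (-0.2)·(-0.2)) / 4 = 14.8/4 = 3.7
  s[A,B] = ((-1.2)·(0.2) + (2.8)·(0.2) + (0.8)·(2.2) + (-2.2)·(-2.8) + (-0.2)·(0.2)) / 4 = 8.2/4 = 2.05
  s[B,B] = ((0.2)·(0.2) + (0.2)·(0.2) + (2.2)·(2.2) + (-2.8)·(-2.8) + (0.2)·(0.2)) / 4 = 12.8/4 = 3.2
  Sample standard deviations s_i = √(s[i,i]):
  s(A) = √(3.7) = 1.9235
  s(B) = √(3.2) = 1.7889

Step 3 — r_{ij} = s_{ij} / (s_i · s_j):
  r[A,A] = 1 (diagonal).
  r[A,B] = 2.05 / (1.9235 · 1.7889) = 2.05 / 3.4409 = 0.5958
  r[B,B] = 1 (diagonal).

R is symmetric with unit diagonal. Assembling:

R = [[1, 0.5958],
 [0.5958, 1]]


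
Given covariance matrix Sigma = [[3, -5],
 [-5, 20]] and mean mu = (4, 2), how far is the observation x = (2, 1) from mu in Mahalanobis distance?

Step 1 — centre the observation: (x - mu) = (-2, -1).

Step 2 — invert Sigma. det(Sigma) = 3·20 - (-5)² = 35.
  Sigma^{-1} = (1/det) · [[d, -b], [-b, a]] = [[0.5714, 0.1429],
 [0.1429, 0.0857]].

Step 3 — form the quadratic (x - mu)^T · Sigma^{-1} · (x - mu):
  Sigma^{-1} · (x - mu) = (-1.2857, -0.3714).
  (x - mu)^T · [Sigma^{-1} · (x - mu)] = (-2)·(-1.2857) + (-1)·(-0.3714) = 2.9429.

Step 4 — take square root: d = √(2.9429) ≈ 1.7155.

d(x, mu) = √(2.9429) ≈ 1.7155


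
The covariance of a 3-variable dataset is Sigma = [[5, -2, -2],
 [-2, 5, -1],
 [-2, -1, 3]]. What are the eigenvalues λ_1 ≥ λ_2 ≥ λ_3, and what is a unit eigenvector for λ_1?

Step 1 — characteristic polynomial p(λ) = det(λI - Sigma) = λ³ - tr·λ² + c_1·λ - det, where tr = trace, c_1 = sum of the principal 2×2 minors, det = det(Sigma):
  tr = 5 + 5 + 3 = 13,
  c_1 = (5·5 - (-2)²) + (5·3 - (-2)²) + (5·3 - (-1)²) = 21 + 11 + 14 = 46,
  det = 5·(5·3 - (-1)²) - (-2)·((-2)·3 - (-1)·(-2)) + (-2)·((-2)·(-1) - 5·(-2)) = 5·(14) - (-2)·(-8) + (-2)·(12) = 30.
  So p(λ) = λ³ - 13λ² + 46λ - 30.
Step 2 — look for an integer root (rational root theorem: any rational root is an integer divisor of 30). Testing λ = 5:
  p(5) = 125 - 325 + 230 - 30 = 0  ✓
  Dividing out (λ - 5): p(λ) = (λ - 5)(λ² - 8λ + 6).
Step 3 — remaining eigenvalues from the quadratic λ² - 8λ + 6 = 0:
  Δ = 8² - 4·6 = 64 - 24 = 40,  λ = (8 ± √40)/2 = (8 ± 6.3246)/2 ≈ 7.1623 or 0.8377.
  Sorted: λ_1 = 7.1623,  λ_2 = 5,  λ_3 = 0.8377  (check: sum = 13 = tr ✓).

Step 4 — unit eigenvector for λ_1 ≈ 7.1623: v spans the null space of (Sigma - λ_1 I), whose rows are
  r_1 = (-2.1623, -2, -2),  r_2 = (-2, -2.1623, -1),  r_3 = (-2, -1, -4.1623).
  v is orthogonal to every row, so take v ∝ r_1 × r_2 = ((-2)·(-1) - (-2)·(-2.1623), (-2)·(-2) - (-2.1623)·(-1), (-2.1623)·(-2.1623) - (-2)·(-2)) ≈ (-2.3246, 1.8377, 0.6754).
  Rescale (multiply by -1 so the first nonzero entry is positive): u = (2.3246, -1.8377, -0.6754).
  ||u|| = √((2.3246)² + (-1.8377)² + (-0.6754)²) = √(9.237) ≈ 3.0392,  v_1 = u/||u|| ≈ (0.7648, -0.6047, -0.2222) (||v_1|| = 1).

λ_1 = 7.1623,  λ_2 = 5,  λ_3 = 0.8377;  v_1 ≈ (0.7648, -0.6047, -0.2222)


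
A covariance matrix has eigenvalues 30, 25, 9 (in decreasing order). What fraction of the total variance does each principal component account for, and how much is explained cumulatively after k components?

Step 1 — total variance = trace(Sigma) = Σ λ_i = 30 + 25 + 9 = 64.

Step 2 — fraction explained by component i = λ_i / Σ λ:
  PC1: 30/64 = 0.4688
  PC2: 25/64 = 0.3906
  PC3: 9/64 = 0.1406

Step 3 — cumulative fraction after k components = (λ_1 + ... + λ_k) / Σ λ:
  k = 1: 30/64 = 0.4688
  k = 2: (30 + 25)/64 = 55/64 = 0.8594
  k = 3: (30 + 25 + 9)/64 = 64/64 = 1

Summary (fraction, with percent):

explained: PC1 0.4688 (46.88%), PC2 0.3906 (39.06%), PC3 0.1406 (14.06%);  cumulative: 0.4688, 0.8594, 1


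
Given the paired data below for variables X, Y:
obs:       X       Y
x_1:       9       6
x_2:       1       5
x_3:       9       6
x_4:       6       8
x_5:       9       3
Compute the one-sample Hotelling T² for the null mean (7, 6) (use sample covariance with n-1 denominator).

Step 1 — sample mean vector:
  mean(X) = (9 + 1 + 9 + 6 + 9) / 5 = 34/5 = 6.8
  mean(Y) = (6 + 5 + 6 + 8 + 3) / 5 = 28/5 = 5.6
  x̄ = (6.8, 5.6),  deviation x̄ - mu_0 = (6.8, 5.6) - (7, 6) = (-0.2, -0.4).

Step 2 — sample covariance matrix, S[i,j] = (1/(n-1)) · Σ_k (x_{k,i} - mean_i) · (x_{k,j} - mean_j), divisor n-1 = 4:
  S[X,X] = ((2.2)·(2.2) + (-5.8)·(-5.8) + (2.2)·(2.2) + (-0.8)·(-0.8) + (2.2)·(2.2)) / 4 = 48.8/4 = 12.2
  S[X,Y] = ((2.2)·(0.4) + (-5.8)·(-0.6) + (2.2)·(0.4) + (-0.8)·(2.4) + (2.2)·(-2.6)) / 4 = -2.4/4 = -0.6
  S[Y,Y] = ((0.4)·(0.4) + (-0.6)·(-0.6) + (0.4)·(0.4) + (2.4)·(2.4) + (-2.6)·(-2.6)) / 4 = 13.2/4 = 3.3
  S = [[12.2, -0.6],
 [-0.6, 3.3]].

Step 3 — invert S. det(S) = 12.2·3.3 - (-0.6)² = 39.9.
  S^{-1} = (1/det) · [[d, -b], [-b, a]] = [[0.0827, 0.015],
 [0.015, 0.3058]].

Step 4 — quadratic form (x̄ - mu_0)^T · S^{-1} · (x̄ - mu_0):
  S^{-1} · (x̄ - mu_0) = (-0.0226, -0.1253),
  (x̄ - mu_0)^T · [...] = (-0.2)·(-0.0226) + (-0.4)·(-0.1253) = 0.0546.

Step 5 — scale by n: T² = 5 · 0.0546 = 0.2732.

T² ≈ 0.2732


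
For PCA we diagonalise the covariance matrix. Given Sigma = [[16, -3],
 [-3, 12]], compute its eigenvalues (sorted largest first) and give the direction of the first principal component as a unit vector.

Step 1 — characteristic polynomial of 2×2 Sigma:
  det(Sigma - λI) = λ² - trace · λ + det = 0.
  trace = 16 + 12 = 28, det = 16·12 - (-3)² = 183.
Step 2 — discriminant:
  Δ = trace² - 4·det = 784 - 732 = 52.
Step 3 — eigenvalues:
  λ = (trace ± √Δ)/2 = (28 ± 7.2111)/2,
  λ_1 = 17.6056,  λ_2 = 10.3944.

Step 4 — unit eigenvector for λ_1: solve (Sigma - λ_1 I)v = 0. First row:
  (16 - 17.6056)·v_x + (-3)·v_y = 0, i.e. (-1.6056)·v_x + (-3)·v_y = 0,
  so v ∝ (b, λ_1 - a) = (-3, 1.6056); multiply by -1 so the first entry is positive: u = (3, -1.6056).
  ||u|| = √((3)² + (-1.6056)²) = √(11.5778) ≈ 3.4026,
  v_1 = u/||u|| ≈ (0.8817, -0.4719) (||v_1|| = 1).

λ_1 = 17.6056,  λ_2 = 10.3944;  v_1 ≈ (0.8817, -0.4719)


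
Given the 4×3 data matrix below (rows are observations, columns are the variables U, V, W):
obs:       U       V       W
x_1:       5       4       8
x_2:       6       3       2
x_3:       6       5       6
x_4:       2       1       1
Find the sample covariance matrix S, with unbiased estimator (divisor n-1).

Step 1 — column means:
  mean(U) = (5 + 6 + 6 + 2) / 4 = 19/4 = 4.75
  mean(V) = (4 + 3 + 5 + 1) / 4 = 13/4 = 3.25
  mean(W) = (8 + 2 + 6 + 1) / 4 = 17/4 = 4.25

Step 2 — sample covariance S[i,j] = (1/(n-1)) · Σ_k (x_{k,i} - mean_i) · (x_{k,j} - mean_j), with n-1 = 3.
  S[U,U] = ((0.25)·(0.25) + (1.25)·(1.25) + (1.25)·(1.25) + (-2.75)·(-2.75)) / 3 = 10.75/3 = 3.5833
  S[U,V] = ((0.25)·(0.75) + (1.25)·(-0.25) + (1.25)·(1.75) + (-2.75)·(-2.25)) / 3 = 8.25/3 = 2.75
  S[U,W] = ((0.25)·(3.75) + (1.25)·(-2.25) + (1.25)·(1.75) + (-2.75)·(-3.25)) / 3 = 9.25/3 = 3.0833
  S[V,V] = ((0.75)·(0.75) + (-0.25)·(-0.25) + (1.75)·(1.75) + (-2.25)·(-2.25)) / 3 = 8.75/3 = 2.9167
  S[V,W] = ((0.75)·(3.75) + (-0.25)·(-2.25) + (1.75)·(1.75) + (-2.25)·(-3.25)) / 3 = 13.75/3 = 4.5833
  S[W,W] = ((3.75)·(3.75) + (-2.25)·(-2.25) + (1.75)·(1.75) + (-3.25)·(-3.25)) / 3 = 32.75/3 = 10.9167

S is symmetric (S[j,i] = S[i,j]). Assembling:

S = [[3.5833, 2.75, 3.0833],
 [2.75, 2.9167, 4.5833],
 [3.0833, 4.5833, 10.9167]]


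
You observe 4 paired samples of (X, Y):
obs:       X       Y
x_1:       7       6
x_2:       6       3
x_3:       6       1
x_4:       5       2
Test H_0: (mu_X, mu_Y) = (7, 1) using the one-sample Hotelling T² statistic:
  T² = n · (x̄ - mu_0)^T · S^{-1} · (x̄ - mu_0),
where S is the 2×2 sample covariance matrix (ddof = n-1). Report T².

Step 1 — sample mean vector:
  mean(X) = (7 + 6 + 6 + 5) / 4 = 24/4 = 6
  mean(Y) = (6 + 3 + 1 + 2) / 4 = 12/4 = 3
  x̄ = (6, 3),  deviation x̄ - mu_0 = (6, 3) - (7, 1) = (-1, 2).

Step 2 — sample covariance matrix, S[i,j] = (1/(n-1)) · Σ_k (x_{k,i} - mean_i) · (x_{k,j} - mean_j), divisor n-1 = 3:
  S[X,X] = ((1)·(1) + (0)·(0) + (0)·(0) + (-1)·(-1)) / 3 = 2/3 = 0.6667
  S[X,Y] = ((1)·(3) + (0)·(0) + (0)·(-2) + (-1)·(-1)) / 3 = 4/3 = 1.3333
  S[Y,Y] = ((3)·(3) + (0)·(0) + (-2)·(-2) + (-1)·(-1)) / 3 = 14/3 = 4.6667
  S = [[0.6667, 1.3333],
 [1.3333, 4.6667]].

Step 3 — invert S. det(S) = 0.6667·4.6667 - (1.3333)² = 1.3333.
  S^{-1} = (1/det) · [[d, -b], [-b, a]] = [[3.5, -1],
 [-1, 0.5]].

Step 4 — quadratic form (x̄ - mu_0)^T · S^{-1} · (x̄ - mu_0):
  S^{-1} · (x̄ - mu_0) = (-5.5, 2),
  (x̄ - mu_0)^T · [...] = (-1)·(-5.5) + (2)·(2) = 9.5.

Step 5 — scale by n: T² = 4 · 9.5 = 38.

T² ≈ 38


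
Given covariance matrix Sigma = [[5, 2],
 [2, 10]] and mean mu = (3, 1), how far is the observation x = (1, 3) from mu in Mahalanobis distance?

Step 1 — centre the observation: (x - mu) = (-2, 2).

Step 2 — invert Sigma. det(Sigma) = 5·10 - (2)² = 46.
  Sigma^{-1} = (1/det) · [[d, -b], [-b, a]] = [[0.2174, -0.0435],
 [-0.0435, 0.1087]].

Step 3 — form the quadratic (x - mu)^T · Sigma^{-1} · (x - mu):
  Sigma^{-1} · (x - mu) = (-0.5217, 0.3043).
  (x - mu)^T · [Sigma^{-1} · (x - mu)] = (-2)·(-0.5217) + (2)·(0.3043) = 1.6522.

Step 4 — take square root: d = √(1.6522) ≈ 1.2854.

d(x, mu) = √(1.6522) ≈ 1.2854


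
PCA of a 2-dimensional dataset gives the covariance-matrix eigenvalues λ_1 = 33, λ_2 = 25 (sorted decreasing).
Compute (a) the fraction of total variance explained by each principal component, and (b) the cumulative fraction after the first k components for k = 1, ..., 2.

Step 1 — total variance = trace(Sigma) = Σ λ_i = 33 + 25 = 58.

Step 2 — fraction explained by component i = λ_i / Σ λ:
  PC1: 33/58 = 0.569
  PC2: 25/58 = 0.431

Step 3 — cumulative fraction after k components = (λ_1 + ... + λ_k) / Σ λ:
  k = 1: 33/58 = 0.569
  k = 2: (33 + 25)/58 = 58/58 = 1

Summary (fraction, with percent):

explained: PC1 0.569 (56.9%), PC2 0.431 (43.1%);  cumulative: 0.569, 1


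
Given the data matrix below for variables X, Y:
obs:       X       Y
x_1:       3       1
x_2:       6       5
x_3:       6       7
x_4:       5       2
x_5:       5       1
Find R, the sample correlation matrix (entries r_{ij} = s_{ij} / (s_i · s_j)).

Step 1 — column means:
  mean(X) = (3 + 6 + 6 + 5 + 5) / 5 = 25/5 = 5
  mean(Y) = (1 + 5 + 7 + 2 + 1) / 5 = 16/5 = 3.2

Step 2 — sample variances and covariances s[i,j] = (1/(n-1)) · Σ_k (x_{k,i} - mean_i) · (x_{k,j} - mean_j), with n-1 = 4:
  s[X,X] = ((-2)·(-2) + (1)·(1) + (1)·(1) + (0)·(0) + (0)·(0)) / 4 = 6/4 = 1.5
  s[X,Y] = ((-2)·(-2.2) + (1)·(1.8) + (1)·(3.8) + (0)·(-1.2) + (0)·(-2.2)) / 4 = 10/4 = 2.5
  s[Y,Y] = ((-2.2)·(-2.2) + (1.8)·(1.8) + (3.8)·(3.8) + (-1.2)·(-1.2) + (-2.2)·(-2.2)) / 4 = 28.8/4 = 7.2
  Sample standard deviations s_i = √(s[i,i]):
  s(X) = √(1.5) = 1.2247
  s(Y) = √(7.2) = 2.6833

Step 3 — r_{ij} = s_{ij} / (s_i · s_j):
  r[X,X] = 1 (diagonal).
  r[X,Y] = 2.5 / (1.2247 · 2.6833) = 2.5 / 3.2863 = 0.7607
  r[Y,Y] = 1 (diagonal).

R is symmetric with unit diagonal. Assembling:

R = [[1, 0.7607],
 [0.7607, 1]]


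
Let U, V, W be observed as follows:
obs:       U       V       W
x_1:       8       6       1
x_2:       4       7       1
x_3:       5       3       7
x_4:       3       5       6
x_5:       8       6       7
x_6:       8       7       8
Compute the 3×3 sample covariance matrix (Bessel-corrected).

Step 1 — column means:
  mean(U) = (8 + 4 + 5 + 3 + 8 + 8) / 6 = 36/6 = 6
  mean(V) = (6 + 7 + 3 + 5 + 6 + 7) / 6 = 34/6 = 5.6667
  mean(W) = (1 + 1 + 7 + 6 + 7 + 8) / 6 = 30/6 = 5

Step 2 — sample covariance S[i,j] = (1/(n-1)) · Σ_k (x_{k,i} - mean_i) · (x_{k,j} - mean_j), with n-1 = 5.
  S[U,U] = ((2)·(2) + (-2)·(-2) + (-1)·(-1) + (-3)·(-3) + (2)·(2) + (2)·(2)) / 5 = 26/5 = 5.2
  S[U,V] = ((2)·(0.3333) + (-2)·(1.3333) + (-1)·(-2.6667) + (-3)·(-0.6667) + (2)·(0.3333) + (2)·(1.3333)) / 5 = 6/5 = 1.2
  S[U,W] = ((2)·(-4) + (-2)·(-4) + (-1)·(2) + (-3)·(1) + (2)·(2) + (2)·(3)) / 5 = 5/5 = 1
  S[V,V] = ((0.3333)·(0.3333) + (1.3333)·(1.3333) + (-2.6667)·(-2.6667) + (-0.6667)·(-0.6667) + (0.3333)·(0.3333) + (1.3333)·(1.3333)) / 5 = 11.3333/5 = 2.2667
  S[V,W] = ((0.3333)·(-4) + (1.3333)·(-4) + (-2.6667)·(2) + (-0.6667)·(1) + (0.3333)·(2) + (1.3333)·(3)) / 5 = -8/5 = -1.6
  S[W,W] = ((-4)·(-4) + (-4)·(-4) + (2)·(2) + (1)·(1) + (2)·(2) + (3)·(3)) / 5 = 50/5 = 10

S is symmetric (S[j,i] = S[i,j]). Assembling:

S = [[5.2, 1.2, 1],
 [1.2, 2.2667, -1.6],
 [1, -1.6, 10]]


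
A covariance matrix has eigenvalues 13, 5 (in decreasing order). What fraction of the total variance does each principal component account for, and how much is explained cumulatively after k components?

Step 1 — total variance = trace(Sigma) = Σ λ_i = 13 + 5 = 18.

Step 2 — fraction explained by component i = λ_i / Σ λ:
  PC1: 13/18 = 0.7222
  PC2: 5/18 = 0.2778

Step 3 — cumulative fraction after k components = (λ_1 + ... + λ_k) / Σ λ:
  k = 1: 13/18 = 0.7222
  k = 2: (13 + 5)/18 = 18/18 = 1

Summary (fraction, with percent):

explained: PC1 0.7222 (72.22%), PC2 0.2778 (27.78%);  cumulative: 0.7222, 1


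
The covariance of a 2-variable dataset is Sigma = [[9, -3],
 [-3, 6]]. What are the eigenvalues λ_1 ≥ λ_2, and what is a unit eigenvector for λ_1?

Step 1 — characteristic polynomial of 2×2 Sigma:
  det(Sigma - λI) = λ² - trace · λ + det = 0.
  trace = 9 + 6 = 15, det = 9·6 - (-3)² = 45.
Step 2 — discriminant:
  Δ = trace² - 4·det = 225 - 180 = 45.
Step 3 — eigenvalues:
  λ = (trace ± √Δ)/2 = (15 ± 6.7082)/2,
  λ_1 = 10.8541,  λ_2 = 4.1459.

Step 4 — unit eigenvector for λ_1: solve (Sigma - λ_1 I)v = 0. First row:
  (9 - 10.8541)·v_x + (-3)·v_y = 0, i.e. (-1.8541)·v_x + (-3)·v_y = 0,
  so v ∝ (b, λ_1 - a) = (-3, 1.8541); multiply by -1 so the first entry is positive: u = (3, -1.8541).
  ||u|| = √((3)² + (-1.8541)²) = √(12.4377) ≈ 3.5267,
  v_1 = u/||u|| ≈ (0.8507, -0.5257) (||v_1|| = 1).

λ_1 = 10.8541,  λ_2 = 4.1459;  v_1 ≈ (0.8507, -0.5257)


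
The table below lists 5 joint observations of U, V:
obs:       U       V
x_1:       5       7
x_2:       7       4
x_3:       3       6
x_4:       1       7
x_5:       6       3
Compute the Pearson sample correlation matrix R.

Step 1 — column means:
  mean(U) = (5 + 7 + 3 + 1 + 6) / 5 = 22/5 = 4.4
  mean(V) = (7 + 4 + 6 + 7 + 3) / 5 = 27/5 = 5.4

Step 2 — sample variances and covariances s[i,j] = (1/(n-1)) · Σ_k (x_{k,i} - mean_i) · (x_{k,j} - mean_j), with n-1 = 4:
  s[U,U] = ((0.6)·(0.6) + (2.6)·(2.6) + (-1.4)·(-1.4) + (-3.4)·(-3.4) + (1.6)·(1.6)) / 4 = 23.2/4 = 5.8
  s[U,V] = ((0.6)·(1.6) + (2.6)·(-1.4) + (-1.4)·(0.6) + (-3.4)·(1.6) + (1.6)·(-2.4)) / 4 = -12.8/4 = -3.2
  s[V,V] = ((1.6)·(1.6) + (-1.4)·(-1.4) + (0.6)·(0.6) + (1.6)·(1.6) + (-2.4)·(-2.4)) / 4 = 13.2/4 = 3.3
  Sample standard deviations s_i = √(s[i,i]):
  s(U) = √(5.8) = 2.4083
  s(V) = √(3.3) = 1.8166

Step 3 — r_{ij} = s_{ij} / (s_i · s_j):
  r[U,U] = 1 (diagonal).
  r[U,V] = -3.2 / (2.4083 · 1.8166) = -3.2 / 4.3749 = -0.7314
  r[V,V] = 1 (diagonal).

R is symmetric with unit diagonal. Assembling:

R = [[1, -0.7314],
 [-0.7314, 1]]


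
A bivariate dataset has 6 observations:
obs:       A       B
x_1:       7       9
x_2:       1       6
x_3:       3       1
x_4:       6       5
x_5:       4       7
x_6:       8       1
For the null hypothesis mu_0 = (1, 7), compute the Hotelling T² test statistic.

Step 1 — sample mean vector:
  mean(A) = (7 + 1 + 3 + 6 + 4 + 8) / 6 = 29/6 = 4.8333
  mean(B) = (9 + 6 + 1 + 5 + 7 + 1) / 6 = 29/6 = 4.8333
  x̄ = (4.8333, 4.8333),  deviation x̄ - mu_0 = (4.8333, 4.8333) - (1, 7) = (3.8333, -2.1667).

Step 2 — sample covariance matrix, S[i,j] = (1/(n-1)) · Σ_k (x_{k,i} - mean_i) · (x_{k,j} - mean_j), divisor n-1 = 5:
  S[A,A] = ((2.1667)·(2.1667) + (-3.8333)·(-3.8333) + (-1.8333)·(-1.8333) + (1.1667)·(1.1667) + (-0.8333)·(-0.8333) + (3.1667)·(3.1667)) / 5 = 34.8333/5 = 6.9667
  S[A,B] = ((2.1667)·(4.1667) + (-3.8333)·(1.1667) + (-1.8333)·(-3.8333) + (1.1667)·(0.1667) + (-0.8333)·(2.1667) + (3.1667)·(-3.8333)) / 5 = -2.1667/5 = -0.4333
  S[B,B] = ((4.1667)·(4.1667) + (1.1667)·(1.1667) + (-3.8333)·(-3.8333) + (0.1667)·(0.1667) + (2.1667)·(2.1667) + (-3.8333)·(-3.8333)) / 5 = 52.8333/5 = 10.5667
  S = [[6.9667, -0.4333],
 [-0.4333, 10.5667]].

Step 3 — invert S. det(S) = 6.9667·10.5667 - (-0.4333)² = 73.4267.
  S^{-1} = (1/det) · [[d, -b], [-b, a]] = [[0.1439, 0.0059],
 [0.0059, 0.0949]].

Step 4 — quadratic form (x̄ - mu_0)^T · S^{-1} · (x̄ - mu_0):
  S^{-1} · (x̄ - mu_0) = (0.5389, -0.1829),
  (x̄ - mu_0)^T · [...] = (3.8333)·(0.5389) + (-2.1667)·(-0.1829) = 2.462.

Step 5 — scale by n: T² = 6 · 2.462 = 14.7721.

T² ≈ 14.7721


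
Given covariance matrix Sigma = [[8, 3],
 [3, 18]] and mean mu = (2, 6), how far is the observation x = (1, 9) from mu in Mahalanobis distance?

Step 1 — centre the observation: (x - mu) = (-1, 3).

Step 2 — invert Sigma. det(Sigma) = 8·18 - (3)² = 135.
  Sigma^{-1} = (1/det) · [[d, -b], [-b, a]] = [[0.1333, -0.0222],
 [-0.0222, 0.0593]].

Step 3 — form the quadratic (x - mu)^T · Sigma^{-1} · (x - mu):
  Sigma^{-1} · (x - mu) = (-0.2, 0.2).
  (x - mu)^T · [Sigma^{-1} · (x - mu)] = (-1)·(-0.2) + (3)·(0.2) = 0.8.

Step 4 — take square root: d = √(0.8) ≈ 0.8944.

d(x, mu) = √(0.8) ≈ 0.8944


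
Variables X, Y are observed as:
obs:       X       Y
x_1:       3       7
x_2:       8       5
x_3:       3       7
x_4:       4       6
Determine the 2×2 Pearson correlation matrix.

Step 1 — column means:
  mean(X) = (3 + 8 + 3 + 4) / 4 = 18/4 = 4.5
  mean(Y) = (7 + 5 + 7 + 6) / 4 = 25/4 = 6.25

Step 2 — sample variances and covariances s[i,j] = (1/(n-1)) · Σ_k (x_{k,i} - mean_i) · (x_{k,j} - mean_j), with n-1 = 3:
  s[X,X] = ((-1.5)·(-1.5) + (3.5)·(3.5) + (-1.5)·(-1.5) + (-0.5)·(-0.5)) / 3 = 17/3 = 5.6667
  s[X,Y] = ((-1.5)·(0.75) + (3.5)·(-1.25) + (-1.5)·(0.75) + (-0.5)·(-0.25)) / 3 = -6.5/3 = -2.1667
  s[Y,Y] = ((0.75)·(0.75) + (-1.25)·(-1.25) + (0.75)·(0.75) + (-0.25)·(-0.25)) / 3 = 2.75/3 = 0.9167
  Sample standard deviations s_i = √(s[i,i]):
  s(X) = √(5.6667) = 2.3805
  s(Y) = √(0.9167) = 0.9574

Step 3 — r_{ij} = s_{ij} / (s_i · s_j):
  r[X,X] = 1 (diagonal).
  r[X,Y] = -2.1667 / (2.3805 · 0.9574) = -2.1667 / 2.2791 = -0.9507
  r[Y,Y] = 1 (diagonal).

R is symmetric with unit diagonal. Assembling:

R = [[1, -0.9507],
 [-0.9507, 1]]


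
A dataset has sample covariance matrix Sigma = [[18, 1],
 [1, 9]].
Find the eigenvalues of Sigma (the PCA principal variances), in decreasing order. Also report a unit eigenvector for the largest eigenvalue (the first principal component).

Step 1 — characteristic polynomial of 2×2 Sigma:
  det(Sigma - λI) = λ² - trace · λ + det = 0.
  trace = 18 + 9 = 27, det = 18·9 - (1)² = 161.
Step 2 — discriminant:
  Δ = trace² - 4·det = 729 - 644 = 85.
Step 3 — eigenvalues:
  λ = (trace ± √Δ)/2 = (27 ± 9.2195)/2,
  λ_1 = 18.1098,  λ_2 = 8.8902.

Step 4 — unit eigenvector for λ_1: solve (Sigma - λ_1 I)v = 0. First row:
  (18 - 18.1098)·v_x + (1)·v_y = 0, i.e. (-0.1098)·v_x + (1)·v_y = 0,
  so v ∝ (b, λ_1 - a) = (1, 0.1098) = u.
  ||u|| = √((1)² + (0.1098)²) = √(1.012) ≈ 1.006,
  v_1 = u/||u|| ≈ (0.994, 0.1091) (||v_1|| = 1).

λ_1 = 18.1098,  λ_2 = 8.8902;  v_1 ≈ (0.994, 0.1091)


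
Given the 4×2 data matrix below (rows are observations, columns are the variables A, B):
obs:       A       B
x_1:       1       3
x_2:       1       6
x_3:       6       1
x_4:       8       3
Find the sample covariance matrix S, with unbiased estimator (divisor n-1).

Step 1 — column means:
  mean(A) = (1 + 1 + 6 + 8) / 4 = 16/4 = 4
  mean(B) = (3 + 6 + 1 + 3) / 4 = 13/4 = 3.25

Step 2 — sample covariance S[i,j] = (1/(n-1)) · Σ_k (x_{k,i} - mean_i) · (x_{k,j} - mean_j), with n-1 = 3.
  S[A,A] = ((-3)·(-3) + (-3)·(-3) + (2)·(2) + (4)·(4)) / 3 = 38/3 = 12.6667
  S[A,B] = ((-3)·(-0.25) + (-3)·(2.75) + (2)·(-2.25) + (4)·(-0.25)) / 3 = -13/3 = -4.3333
  S[B,B] = ((-0.25)·(-0.25) + (2.75)·(2.75) + (-2.25)·(-2.25) + (-0.25)·(-0.25)) / 3 = 12.75/3 = 4.25

S is symmetric (S[j,i] = S[i,j]). Assembling:

S = [[12.6667, -4.3333],
 [-4.3333, 4.25]]
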